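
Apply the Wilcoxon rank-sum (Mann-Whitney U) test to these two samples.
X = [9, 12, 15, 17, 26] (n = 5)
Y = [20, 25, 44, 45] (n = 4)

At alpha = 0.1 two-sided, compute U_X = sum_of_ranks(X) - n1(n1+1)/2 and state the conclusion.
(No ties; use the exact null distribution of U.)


Step 1: Combine and sort all 9 observations; assign midranks.
sorted (value, group): (9,X), (12,X), (15,X), (17,X), (20,Y), (25,Y), (26,X), (44,Y), (45,Y)
ranks: 9->1, 12->2, 15->3, 17->4, 20->5, 25->6, 26->7, 44->8, 45->9
Step 2: Rank sum for X: R1 = 1 + 2 + 3 + 4 + 7 = 17.
Step 3: U_X = R1 - n1(n1+1)/2 = 17 - 5*6/2 = 17 - 15 = 2.
       U_Y = n1*n2 - U_X = 20 - 2 = 18.
Step 4: No ties, so the exact null distribution of U (based on enumerating the C(9,5) = 126 equally likely rank assignments) gives the two-sided p-value.
Step 5: p-value = 0.063492; compare to alpha = 0.1. reject H0.

U_X = 2, p = 0.063492, reject H0 at alpha = 0.1.


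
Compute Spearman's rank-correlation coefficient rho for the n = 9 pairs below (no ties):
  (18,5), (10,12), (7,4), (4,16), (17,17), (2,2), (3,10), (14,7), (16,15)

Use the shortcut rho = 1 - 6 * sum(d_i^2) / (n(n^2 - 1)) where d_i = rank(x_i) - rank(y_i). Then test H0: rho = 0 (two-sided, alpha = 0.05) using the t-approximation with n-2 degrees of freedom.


Step 1: Rank x and y separately (midranks; no ties here).
rank(x): 18->9, 10->5, 7->4, 4->3, 17->8, 2->1, 3->2, 14->6, 16->7
rank(y): 5->3, 12->6, 4->2, 16->8, 17->9, 2->1, 10->5, 7->4, 15->7
Step 2: d_i = R_x(i) - R_y(i); compute d_i^2.
  (9-3)^2=36, (5-6)^2=1, (4-2)^2=4, (3-8)^2=25, (8-9)^2=1, (1-1)^2=0, (2-5)^2=9, (6-4)^2=4, (7-7)^2=0
sum(d^2) = 80.
Step 3: rho = 1 - 6*80 / (9*(9^2 - 1)) = 1 - 480/720 = 0.333333.
Step 4: Under H0, t = rho * sqrt((n-2)/(1-rho^2)) = 0.9354 ~ t(7).
Step 5: Two-sided p-value from the t-distribution with 7 df = 0.380713.
Step 6: alpha = 0.05. fail to reject H0.

rho = 0.3333, p = 0.380713, fail to reject H0 at alpha = 0.05.


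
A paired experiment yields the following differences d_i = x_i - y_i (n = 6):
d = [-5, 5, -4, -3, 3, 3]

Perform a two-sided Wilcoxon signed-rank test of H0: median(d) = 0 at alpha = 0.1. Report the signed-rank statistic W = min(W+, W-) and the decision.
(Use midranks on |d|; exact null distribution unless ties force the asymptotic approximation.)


Step 1: Drop any zero differences (none here) and take |d_i|.
|d| = [5, 5, 4, 3, 3, 3]
Step 2: Midrank |d_i| (ties get averaged ranks).
ranks: |5|->5.5, |5|->5.5, |4|->4, |3|->2, |3|->2, |3|->2
Step 3: Attach original signs; sum ranks with positive sign and with negative sign.
W+ = 5.5 + 2 + 2 = 9.5
W- = 5.5 + 4 + 2 = 11.5
(Check: W+ + W- = 21 should equal n(n+1)/2 = 21.)
Step 4: Test statistic W = min(W+, W-) = 9.5.
Step 5: Ties in |d|, so use the tie-corrected normal approximation.
        E[W] = n(n+1)/4 = 6*7/4 = 10.5.
        Tie groups: |d|=3 (t=3), |d|=5 (t=2); sum(t^3 - t) = 30.
        Var[W] = n(n+1)(2n+1)/24 - sum(t^3-t)/48 = 546/24 - 30/48 = 22.125.
        z = (W - E[W]) / sqrt(Var[W]) = (9.5 - 10.5) / 4.7037 = -0.2126.
        Two-sided p = 2*Phi(z) = 0.831641.
Step 6: alpha = 0.1. fail to reject H0.

W+ = 9.5, W- = 11.5, W = min = 9.5, p = 0.831641, fail to reject H0.


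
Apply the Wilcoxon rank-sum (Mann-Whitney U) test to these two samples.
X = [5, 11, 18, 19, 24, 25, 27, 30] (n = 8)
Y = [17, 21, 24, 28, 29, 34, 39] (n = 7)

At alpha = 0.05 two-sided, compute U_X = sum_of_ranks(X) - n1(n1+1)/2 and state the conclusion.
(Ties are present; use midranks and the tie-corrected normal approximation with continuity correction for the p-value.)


Step 1: Combine and sort all 15 observations; assign midranks.
sorted (value, group): (5,X), (11,X), (17,Y), (18,X), (19,X), (21,Y), (24,X), (24,Y), (25,X), (27,X), (28,Y), (29,Y), (30,X), (34,Y), (39,Y)
ranks: 5->1, 11->2, 17->3, 18->4, 19->5, 21->6, 24->7.5, 24->7.5, 25->9, 27->10, 28->11, 29->12, 30->13, 34->14, 39->15
Step 2: Rank sum for X: R1 = 1 + 2 + 4 + 5 + 7.5 + 9 + 10 + 13 = 51.5.
Step 3: U_X = R1 - n1(n1+1)/2 = 51.5 - 8*9/2 = 51.5 - 36 = 15.5.
       U_Y = n1*n2 - U_X = 56 - 15.5 = 40.5.
Step 4: Ties are present, so use the tie-corrected normal approximation (with continuity correction) for the p-value.
Step 5: p-value = 0.164537; compare to alpha = 0.05. fail to reject H0.

U_X = 15.5, p = 0.164537, fail to reject H0 at alpha = 0.05.


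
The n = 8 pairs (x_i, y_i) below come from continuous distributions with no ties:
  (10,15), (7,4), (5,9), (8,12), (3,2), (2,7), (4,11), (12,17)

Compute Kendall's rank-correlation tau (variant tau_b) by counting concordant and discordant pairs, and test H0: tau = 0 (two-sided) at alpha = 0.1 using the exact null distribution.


Step 1: Enumerate the 28 unordered pairs (i,j) with i<j and classify each by sign(x_j-x_i) * sign(y_j-y_i).
  (1,2):dx=-3,dy=-11->C; (1,3):dx=-5,dy=-6->C; (1,4):dx=-2,dy=-3->C; (1,5):dx=-7,dy=-13->C
  (1,6):dx=-8,dy=-8->C; (1,7):dx=-6,dy=-4->C; (1,8):dx=+2,dy=+2->C; (2,3):dx=-2,dy=+5->D
  (2,4):dx=+1,dy=+8->C; (2,5):dx=-4,dy=-2->C; (2,6):dx=-5,dy=+3->D; (2,7):dx=-3,dy=+7->D
  (2,8):dx=+5,dy=+13->C; (3,4):dx=+3,dy=+3->C; (3,5):dx=-2,dy=-7->C; (3,6):dx=-3,dy=-2->C
  (3,7):dx=-1,dy=+2->D; (3,8):dx=+7,dy=+8->C; (4,5):dx=-5,dy=-10->C; (4,6):dx=-6,dy=-5->C
  (4,7):dx=-4,dy=-1->C; (4,8):dx=+4,dy=+5->C; (5,6):dx=-1,dy=+5->D; (5,7):dx=+1,dy=+9->C
  (5,8):dx=+9,dy=+15->C; (6,7):dx=+2,dy=+4->C; (6,8):dx=+10,dy=+10->C; (7,8):dx=+8,dy=+6->C
Step 2: C = 23, D = 5, total pairs = 28.
Step 3: tau = (C - D)/(n(n-1)/2) = (23 - 5)/28 = 0.642857.
Step 4: Exact two-sided p-value (enumerate n! = 40320 permutations of y under H0): p = 0.031151.
Step 5: alpha = 0.1. reject H0.

tau_b = 0.6429 (C=23, D=5), p = 0.031151, reject H0.


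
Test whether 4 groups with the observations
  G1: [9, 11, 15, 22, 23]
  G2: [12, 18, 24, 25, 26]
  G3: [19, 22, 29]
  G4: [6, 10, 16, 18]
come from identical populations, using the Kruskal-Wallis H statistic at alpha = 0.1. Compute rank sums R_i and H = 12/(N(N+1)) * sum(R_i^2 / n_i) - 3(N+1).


Step 1: Combine all N = 17 observations and assign midranks.
sorted (value, group, rank): (6,G4,1), (9,G1,2), (10,G4,3), (11,G1,4), (12,G2,5), (15,G1,6), (16,G4,7), (18,G2,8.5), (18,G4,8.5), (19,G3,10), (22,G1,11.5), (22,G3,11.5), (23,G1,13), (24,G2,14), (25,G2,15), (26,G2,16), (29,G3,17)
Step 2: Sum ranks within each group.
R_1 = 36.5 (n_1 = 5)
R_2 = 58.5 (n_2 = 5)
R_3 = 38.5 (n_3 = 3)
R_4 = 19.5 (n_4 = 4)
Step 3: H = 12/(N(N+1)) * sum(R_i^2/n_i) - 3(N+1)
     = 12/(17*18) * (36.5^2/5 + 58.5^2/5 + 38.5^2/3 + 19.5^2/4) - 3*18
     = 0.039216 * 1540.05 - 54
     = 6.393954.
Step 4: Ties present; correction factor C = 1 - 12/(17^3 - 17) = 0.997549. Corrected H = 6.393954 / 0.997549 = 6.409664.
Step 5: Under H0, H ~ chi^2(3); p-value = 0.093294.
Step 6: alpha = 0.1. reject H0.

H = 6.4097, df = 3, p = 0.093294, reject H0.


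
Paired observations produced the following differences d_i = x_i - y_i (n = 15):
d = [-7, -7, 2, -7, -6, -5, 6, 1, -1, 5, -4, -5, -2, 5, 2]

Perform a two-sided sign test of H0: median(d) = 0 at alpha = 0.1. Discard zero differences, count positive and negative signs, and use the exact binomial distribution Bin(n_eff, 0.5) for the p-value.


Step 1: Discard zero differences. Original n = 15; n_eff = number of nonzero differences = 15.
Nonzero differences (with sign): -7, -7, +2, -7, -6, -5, +6, +1, -1, +5, -4, -5, -2, +5, +2
Step 2: Count signs: positive = 6, negative = 9.
Step 3: Under H0: P(positive) = 0.5, so the number of positives S ~ Bin(15, 0.5).
Step 4: Two-sided exact p-value = sum of Bin(15,0.5) probabilities at or below the observed probability = 0.607239.
Step 5: alpha = 0.1. fail to reject H0.

n_eff = 15, pos = 6, neg = 9, p = 0.607239, fail to reject H0.


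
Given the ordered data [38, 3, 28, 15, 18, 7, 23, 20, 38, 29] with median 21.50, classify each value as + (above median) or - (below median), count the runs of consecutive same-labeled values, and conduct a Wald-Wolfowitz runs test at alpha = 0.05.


Step 1: Compute median = 21.50; label A = above, B = below.
Labels in order: ABABBBABAA  (n_A = 5, n_B = 5)
Step 2: Count runs R = 7.
Step 3: Under H0 (random ordering), E[R] = 2*n_A*n_B/(n_A+n_B) + 1 = 2*5*5/10 + 1 = 6.0000.
        Var[R] = 2*n_A*n_B*(2*n_A*n_B - n_A - n_B) / ((n_A+n_B)^2 * (n_A+n_B-1)) = 2000/900 = 2.2222.
        SD[R] = 1.4907.
Step 4: Continuity-corrected z = (R - 0.5 - E[R]) / SD[R] = (7 - 0.5 - 6.0000) / 1.4907 = 0.3354.
Step 5: Two-sided p-value via normal approximation = 2*(1 - Phi(|z|)) = 0.737316.
Step 6: alpha = 0.05. fail to reject H0.

R = 7, z = 0.3354, p = 0.737316, fail to reject H0.


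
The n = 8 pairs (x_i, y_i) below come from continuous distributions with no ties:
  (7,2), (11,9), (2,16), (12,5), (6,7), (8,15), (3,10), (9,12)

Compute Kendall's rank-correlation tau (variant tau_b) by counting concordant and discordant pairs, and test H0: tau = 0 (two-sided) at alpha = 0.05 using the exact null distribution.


Step 1: Enumerate the 28 unordered pairs (i,j) with i<j and classify each by sign(x_j-x_i) * sign(y_j-y_i).
  (1,2):dx=+4,dy=+7->C; (1,3):dx=-5,dy=+14->D; (1,4):dx=+5,dy=+3->C; (1,5):dx=-1,dy=+5->D
  (1,6):dx=+1,dy=+13->C; (1,7):dx=-4,dy=+8->D; (1,8):dx=+2,dy=+10->C; (2,3):dx=-9,dy=+7->D
  (2,4):dx=+1,dy=-4->D; (2,5):dx=-5,dy=-2->C; (2,6):dx=-3,dy=+6->D; (2,7):dx=-8,dy=+1->D
  (2,8):dx=-2,dy=+3->D; (3,4):dx=+10,dy=-11->D; (3,5):dx=+4,dy=-9->D; (3,6):dx=+6,dy=-1->D
  (3,7):dx=+1,dy=-6->D; (3,8):dx=+7,dy=-4->D; (4,5):dx=-6,dy=+2->D; (4,6):dx=-4,dy=+10->D
  (4,7):dx=-9,dy=+5->D; (4,8):dx=-3,dy=+7->D; (5,6):dx=+2,dy=+8->C; (5,7):dx=-3,dy=+3->D
  (5,8):dx=+3,dy=+5->C; (6,7):dx=-5,dy=-5->C; (6,8):dx=+1,dy=-3->D; (7,8):dx=+6,dy=+2->C
Step 2: C = 9, D = 19, total pairs = 28.
Step 3: tau = (C - D)/(n(n-1)/2) = (9 - 19)/28 = -0.357143.
Step 4: Exact two-sided p-value (enumerate n! = 40320 permutations of y under H0): p = 0.275099.
Step 5: alpha = 0.05. fail to reject H0.

tau_b = -0.3571 (C=9, D=19), p = 0.275099, fail to reject H0.


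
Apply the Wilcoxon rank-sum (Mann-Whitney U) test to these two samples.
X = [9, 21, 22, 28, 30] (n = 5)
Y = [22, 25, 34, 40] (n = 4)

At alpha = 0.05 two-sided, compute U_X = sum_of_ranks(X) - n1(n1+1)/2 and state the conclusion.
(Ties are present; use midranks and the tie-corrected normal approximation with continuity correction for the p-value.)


Step 1: Combine and sort all 9 observations; assign midranks.
sorted (value, group): (9,X), (21,X), (22,X), (22,Y), (25,Y), (28,X), (30,X), (34,Y), (40,Y)
ranks: 9->1, 21->2, 22->3.5, 22->3.5, 25->5, 28->6, 30->7, 34->8, 40->9
Step 2: Rank sum for X: R1 = 1 + 2 + 3.5 + 6 + 7 = 19.5.
Step 3: U_X = R1 - n1(n1+1)/2 = 19.5 - 5*6/2 = 19.5 - 15 = 4.5.
       U_Y = n1*n2 - U_X = 20 - 4.5 = 15.5.
Step 4: Ties are present, so use the tie-corrected normal approximation (with continuity correction) for the p-value.
Step 5: p-value = 0.218742; compare to alpha = 0.05. fail to reject H0.

U_X = 4.5, p = 0.218742, fail to reject H0 at alpha = 0.05.


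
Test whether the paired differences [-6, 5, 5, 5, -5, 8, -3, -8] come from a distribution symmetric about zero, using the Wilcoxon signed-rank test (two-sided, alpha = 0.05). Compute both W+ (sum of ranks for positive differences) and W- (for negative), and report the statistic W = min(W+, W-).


Step 1: Drop any zero differences (none here) and take |d_i|.
|d| = [6, 5, 5, 5, 5, 8, 3, 8]
Step 2: Midrank |d_i| (ties get averaged ranks).
ranks: |6|->6, |5|->3.5, |5|->3.5, |5|->3.5, |5|->3.5, |8|->7.5, |3|->1, |8|->7.5
Step 3: Attach original signs; sum ranks with positive sign and with negative sign.
W+ = 3.5 + 3.5 + 3.5 + 7.5 = 18
W- = 6 + 3.5 + 1 + 7.5 = 18
(Check: W+ + W- = 36 should equal n(n+1)/2 = 36.)
Step 4: Test statistic W = min(W+, W-) = 18.
Step 5: Ties in |d|, so use the tie-corrected normal approximation.
        E[W] = n(n+1)/4 = 8*9/4 = 18.
        Tie groups: |d|=5 (t=4), |d|=8 (t=2); sum(t^3 - t) = 66.
        Var[W] = n(n+1)(2n+1)/24 - sum(t^3-t)/48 = 1224/24 - 66/48 = 49.625.
        z = (W - E[W]) / sqrt(Var[W]) = (18 - 18) / 7.0445 = 0.0000.
        Two-sided p = 2*Phi(z) = 1.000000.
Step 6: alpha = 0.05. fail to reject H0.

W+ = 18, W- = 18, W = min = 18, p = 1.000000, fail to reject H0.


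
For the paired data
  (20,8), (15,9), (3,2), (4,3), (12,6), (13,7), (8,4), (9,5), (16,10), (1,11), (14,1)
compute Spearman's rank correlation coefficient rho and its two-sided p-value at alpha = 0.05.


Step 1: Rank x and y separately (midranks; no ties here).
rank(x): 20->11, 15->9, 3->2, 4->3, 12->6, 13->7, 8->4, 9->5, 16->10, 1->1, 14->8
rank(y): 8->8, 9->9, 2->2, 3->3, 6->6, 7->7, 4->4, 5->5, 10->10, 11->11, 1->1
Step 2: d_i = R_x(i) - R_y(i); compute d_i^2.
  (11-8)^2=9, (9-9)^2=0, (2-2)^2=0, (3-3)^2=0, (6-6)^2=0, (7-7)^2=0, (4-4)^2=0, (5-5)^2=0, (10-10)^2=0, (1-11)^2=100, (8-1)^2=49
sum(d^2) = 158.
Step 3: rho = 1 - 6*158 / (11*(11^2 - 1)) = 1 - 948/1320 = 0.281818.
Step 4: Under H0, t = rho * sqrt((n-2)/(1-rho^2)) = 0.8812 ~ t(9).
Step 5: Two-sided p-value from the t-distribution with 9 df = 0.401145.
Step 6: alpha = 0.05. fail to reject H0.

rho = 0.2818, p = 0.401145, fail to reject H0 at alpha = 0.05.


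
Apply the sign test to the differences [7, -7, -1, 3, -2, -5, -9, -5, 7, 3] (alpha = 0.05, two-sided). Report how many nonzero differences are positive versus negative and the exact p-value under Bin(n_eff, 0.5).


Step 1: Discard zero differences. Original n = 10; n_eff = number of nonzero differences = 10.
Nonzero differences (with sign): +7, -7, -1, +3, -2, -5, -9, -5, +7, +3
Step 2: Count signs: positive = 4, negative = 6.
Step 3: Under H0: P(positive) = 0.5, so the number of positives S ~ Bin(10, 0.5).
Step 4: Two-sided exact p-value = sum of Bin(10,0.5) probabilities at or below the observed probability = 0.753906.
Step 5: alpha = 0.05. fail to reject H0.

n_eff = 10, pos = 4, neg = 6, p = 0.753906, fail to reject H0.


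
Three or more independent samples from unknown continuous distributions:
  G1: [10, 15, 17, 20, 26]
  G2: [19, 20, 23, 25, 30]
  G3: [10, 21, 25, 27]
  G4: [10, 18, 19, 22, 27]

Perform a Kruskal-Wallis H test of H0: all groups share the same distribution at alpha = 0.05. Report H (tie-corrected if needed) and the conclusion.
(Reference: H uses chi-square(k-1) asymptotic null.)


Step 1: Combine all N = 19 observations and assign midranks.
sorted (value, group, rank): (10,G1,2), (10,G3,2), (10,G4,2), (15,G1,4), (17,G1,5), (18,G4,6), (19,G2,7.5), (19,G4,7.5), (20,G1,9.5), (20,G2,9.5), (21,G3,11), (22,G4,12), (23,G2,13), (25,G2,14.5), (25,G3,14.5), (26,G1,16), (27,G3,17.5), (27,G4,17.5), (30,G2,19)
Step 2: Sum ranks within each group.
R_1 = 36.5 (n_1 = 5)
R_2 = 63.5 (n_2 = 5)
R_3 = 45 (n_3 = 4)
R_4 = 45 (n_4 = 5)
Step 3: H = 12/(N(N+1)) * sum(R_i^2/n_i) - 3(N+1)
     = 12/(19*20) * (36.5^2/5 + 63.5^2/5 + 45^2/4 + 45^2/5) - 3*20
     = 0.031579 * 1984.15 - 60
     = 2.657368.
Step 4: Ties present; correction factor C = 1 - 48/(19^3 - 19) = 0.992982. Corrected H = 2.657368 / 0.992982 = 2.676148.
Step 5: Under H0, H ~ chi^2(3); p-value = 0.444296.
Step 6: alpha = 0.05. fail to reject H0.

H = 2.6761, df = 3, p = 0.444296, fail to reject H0.


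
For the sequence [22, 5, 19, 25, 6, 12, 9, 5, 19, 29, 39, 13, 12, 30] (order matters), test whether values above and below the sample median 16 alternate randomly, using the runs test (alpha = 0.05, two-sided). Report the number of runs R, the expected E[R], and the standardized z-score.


Step 1: Compute median = 16; label A = above, B = below.
Labels in order: ABAABBBBAAABBA  (n_A = 7, n_B = 7)
Step 2: Count runs R = 7.
Step 3: Under H0 (random ordering), E[R] = 2*n_A*n_B/(n_A+n_B) + 1 = 2*7*7/14 + 1 = 8.0000.
        Var[R] = 2*n_A*n_B*(2*n_A*n_B - n_A - n_B) / ((n_A+n_B)^2 * (n_A+n_B-1)) = 8232/2548 = 3.2308.
        SD[R] = 1.7974.
Step 4: Continuity-corrected z = (R + 0.5 - E[R]) / SD[R] = (7 + 0.5 - 8.0000) / 1.7974 = -0.2782.
Step 5: Two-sided p-value via normal approximation = 2*(1 - Phi(|z|)) = 0.780879.
Step 6: alpha = 0.05. fail to reject H0.

R = 7, z = -0.2782, p = 0.780879, fail to reject H0.


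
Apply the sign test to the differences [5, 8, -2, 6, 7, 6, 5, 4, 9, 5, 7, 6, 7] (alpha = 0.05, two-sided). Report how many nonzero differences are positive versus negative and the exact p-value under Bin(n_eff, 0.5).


Step 1: Discard zero differences. Original n = 13; n_eff = number of nonzero differences = 13.
Nonzero differences (with sign): +5, +8, -2, +6, +7, +6, +5, +4, +9, +5, +7, +6, +7
Step 2: Count signs: positive = 12, negative = 1.
Step 3: Under H0: P(positive) = 0.5, so the number of positives S ~ Bin(13, 0.5).
Step 4: Two-sided exact p-value = sum of Bin(13,0.5) probabilities at or below the observed probability = 0.003418.
Step 5: alpha = 0.05. reject H0.

n_eff = 13, pos = 12, neg = 1, p = 0.003418, reject H0.


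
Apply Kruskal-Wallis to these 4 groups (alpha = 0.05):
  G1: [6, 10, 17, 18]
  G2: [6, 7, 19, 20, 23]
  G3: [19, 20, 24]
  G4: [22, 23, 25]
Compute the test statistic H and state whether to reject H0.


Step 1: Combine all N = 15 observations and assign midranks.
sorted (value, group, rank): (6,G1,1.5), (6,G2,1.5), (7,G2,3), (10,G1,4), (17,G1,5), (18,G1,6), (19,G2,7.5), (19,G3,7.5), (20,G2,9.5), (20,G3,9.5), (22,G4,11), (23,G2,12.5), (23,G4,12.5), (24,G3,14), (25,G4,15)
Step 2: Sum ranks within each group.
R_1 = 16.5 (n_1 = 4)
R_2 = 34 (n_2 = 5)
R_3 = 31 (n_3 = 3)
R_4 = 38.5 (n_4 = 3)
Step 3: H = 12/(N(N+1)) * sum(R_i^2/n_i) - 3(N+1)
     = 12/(15*16) * (16.5^2/4 + 34^2/5 + 31^2/3 + 38.5^2/3) - 3*16
     = 0.050000 * 1113.68 - 48
     = 7.683958.
Step 4: Ties present; correction factor C = 1 - 24/(15^3 - 15) = 0.992857. Corrected H = 7.683958 / 0.992857 = 7.739239.
Step 5: Under H0, H ~ chi^2(3); p-value = 0.051720.
Step 6: alpha = 0.05. fail to reject H0.

H = 7.7392, df = 3, p = 0.051720, fail to reject H0.


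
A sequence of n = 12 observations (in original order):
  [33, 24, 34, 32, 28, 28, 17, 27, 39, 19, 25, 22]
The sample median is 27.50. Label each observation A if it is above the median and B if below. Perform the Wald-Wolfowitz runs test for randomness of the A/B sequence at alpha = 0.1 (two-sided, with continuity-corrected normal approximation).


Step 1: Compute median = 27.50; label A = above, B = below.
Labels in order: ABAAAABBABBB  (n_A = 6, n_B = 6)
Step 2: Count runs R = 6.
Step 3: Under H0 (random ordering), E[R] = 2*n_A*n_B/(n_A+n_B) + 1 = 2*6*6/12 + 1 = 7.0000.
        Var[R] = 2*n_A*n_B*(2*n_A*n_B - n_A - n_B) / ((n_A+n_B)^2 * (n_A+n_B-1)) = 4320/1584 = 2.7273.
        SD[R] = 1.6514.
Step 4: Continuity-corrected z = (R + 0.5 - E[R]) / SD[R] = (6 + 0.5 - 7.0000) / 1.6514 = -0.3028.
Step 5: Two-sided p-value via normal approximation = 2*(1 - Phi(|z|)) = 0.762069.
Step 6: alpha = 0.1. fail to reject H0.

R = 6, z = -0.3028, p = 0.762069, fail to reject H0.


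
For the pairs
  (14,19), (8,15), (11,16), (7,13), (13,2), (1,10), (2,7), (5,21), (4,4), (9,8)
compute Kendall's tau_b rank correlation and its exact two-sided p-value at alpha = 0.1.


Step 1: Enumerate the 45 unordered pairs (i,j) with i<j and classify each by sign(x_j-x_i) * sign(y_j-y_i).
  (1,2):dx=-6,dy=-4->C; (1,3):dx=-3,dy=-3->C; (1,4):dx=-7,dy=-6->C; (1,5):dx=-1,dy=-17->C
  (1,6):dx=-13,dy=-9->C; (1,7):dx=-12,dy=-12->C; (1,8):dx=-9,dy=+2->D; (1,9):dx=-10,dy=-15->C
  (1,10):dx=-5,dy=-11->C; (2,3):dx=+3,dy=+1->C; (2,4):dx=-1,dy=-2->C; (2,5):dx=+5,dy=-13->D
  (2,6):dx=-7,dy=-5->C; (2,7):dx=-6,dy=-8->C; (2,8):dx=-3,dy=+6->D; (2,9):dx=-4,dy=-11->C
  (2,10):dx=+1,dy=-7->D; (3,4):dx=-4,dy=-3->C; (3,5):dx=+2,dy=-14->D; (3,6):dx=-10,dy=-6->C
  (3,7):dx=-9,dy=-9->C; (3,8):dx=-6,dy=+5->D; (3,9):dx=-7,dy=-12->C; (3,10):dx=-2,dy=-8->C
  (4,5):dx=+6,dy=-11->D; (4,6):dx=-6,dy=-3->C; (4,7):dx=-5,dy=-6->C; (4,8):dx=-2,dy=+8->D
  (4,9):dx=-3,dy=-9->C; (4,10):dx=+2,dy=-5->D; (5,6):dx=-12,dy=+8->D; (5,7):dx=-11,dy=+5->D
  (5,8):dx=-8,dy=+19->D; (5,9):dx=-9,dy=+2->D; (5,10):dx=-4,dy=+6->D; (6,7):dx=+1,dy=-3->D
  (6,8):dx=+4,dy=+11->C; (6,9):dx=+3,dy=-6->D; (6,10):dx=+8,dy=-2->D; (7,8):dx=+3,dy=+14->C
  (7,9):dx=+2,dy=-3->D; (7,10):dx=+7,dy=+1->C; (8,9):dx=-1,dy=-17->C; (8,10):dx=+4,dy=-13->D
  (9,10):dx=+5,dy=+4->C
Step 2: C = 26, D = 19, total pairs = 45.
Step 3: tau = (C - D)/(n(n-1)/2) = (26 - 19)/45 = 0.155556.
Step 4: Exact two-sided p-value (enumerate n! = 3628800 permutations of y under H0): p = 0.600654.
Step 5: alpha = 0.1. fail to reject H0.

tau_b = 0.1556 (C=26, D=19), p = 0.600654, fail to reject H0.


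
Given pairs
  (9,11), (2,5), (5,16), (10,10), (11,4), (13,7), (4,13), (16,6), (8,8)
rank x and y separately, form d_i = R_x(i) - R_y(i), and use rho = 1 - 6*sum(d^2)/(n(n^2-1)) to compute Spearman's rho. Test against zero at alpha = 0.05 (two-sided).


Step 1: Rank x and y separately (midranks; no ties here).
rank(x): 9->5, 2->1, 5->3, 10->6, 11->7, 13->8, 4->2, 16->9, 8->4
rank(y): 11->7, 5->2, 16->9, 10->6, 4->1, 7->4, 13->8, 6->3, 8->5
Step 2: d_i = R_x(i) - R_y(i); compute d_i^2.
  (5-7)^2=4, (1-2)^2=1, (3-9)^2=36, (6-6)^2=0, (7-1)^2=36, (8-4)^2=16, (2-8)^2=36, (9-3)^2=36, (4-5)^2=1
sum(d^2) = 166.
Step 3: rho = 1 - 6*166 / (9*(9^2 - 1)) = 1 - 996/720 = -0.383333.
Step 4: Under H0, t = rho * sqrt((n-2)/(1-rho^2)) = -1.0981 ~ t(7).
Step 5: Two-sided p-value from the t-distribution with 7 df = 0.308495.
Step 6: alpha = 0.05. fail to reject H0.

rho = -0.3833, p = 0.308495, fail to reject H0 at alpha = 0.05.


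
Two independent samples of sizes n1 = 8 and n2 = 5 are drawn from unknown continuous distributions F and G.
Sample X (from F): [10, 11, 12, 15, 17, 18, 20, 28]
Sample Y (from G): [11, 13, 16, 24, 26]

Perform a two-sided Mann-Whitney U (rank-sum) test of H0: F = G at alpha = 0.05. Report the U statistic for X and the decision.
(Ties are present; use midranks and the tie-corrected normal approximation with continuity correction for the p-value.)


Step 1: Combine and sort all 13 observations; assign midranks.
sorted (value, group): (10,X), (11,X), (11,Y), (12,X), (13,Y), (15,X), (16,Y), (17,X), (18,X), (20,X), (24,Y), (26,Y), (28,X)
ranks: 10->1, 11->2.5, 11->2.5, 12->4, 13->5, 15->6, 16->7, 17->8, 18->9, 20->10, 24->11, 26->12, 28->13
Step 2: Rank sum for X: R1 = 1 + 2.5 + 4 + 6 + 8 + 9 + 10 + 13 = 53.5.
Step 3: U_X = R1 - n1(n1+1)/2 = 53.5 - 8*9/2 = 53.5 - 36 = 17.5.
       U_Y = n1*n2 - U_X = 40 - 17.5 = 22.5.
Step 4: Ties are present, so use the tie-corrected normal approximation (with continuity correction) for the p-value.
Step 5: p-value = 0.769390; compare to alpha = 0.05. fail to reject H0.

U_X = 17.5, p = 0.769390, fail to reject H0 at alpha = 0.05.


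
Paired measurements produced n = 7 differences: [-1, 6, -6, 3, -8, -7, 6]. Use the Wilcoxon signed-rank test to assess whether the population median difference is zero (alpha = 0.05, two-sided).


Step 1: Drop any zero differences (none here) and take |d_i|.
|d| = [1, 6, 6, 3, 8, 7, 6]
Step 2: Midrank |d_i| (ties get averaged ranks).
ranks: |1|->1, |6|->4, |6|->4, |3|->2, |8|->7, |7|->6, |6|->4
Step 3: Attach original signs; sum ranks with positive sign and with negative sign.
W+ = 4 + 2 + 4 = 10
W- = 1 + 4 + 7 + 6 = 18
(Check: W+ + W- = 28 should equal n(n+1)/2 = 28.)
Step 4: Test statistic W = min(W+, W-) = 10.
Step 5: Ties in |d|, so use the tie-corrected normal approximation.
        E[W] = n(n+1)/4 = 7*8/4 = 14.
        Tie groups: |d|=6 (t=3); sum(t^3 - t) = 24.
        Var[W] = n(n+1)(2n+1)/24 - sum(t^3-t)/48 = 840/24 - 24/48 = 34.5.
        z = (W - E[W]) / sqrt(Var[W]) = (10 - 14) / 5.8737 = -0.6810.
        Two-sided p = 2*Phi(z) = 0.495868.
Step 6: alpha = 0.05. fail to reject H0.

W+ = 10, W- = 18, W = min = 10, p = 0.495868, fail to reject H0.


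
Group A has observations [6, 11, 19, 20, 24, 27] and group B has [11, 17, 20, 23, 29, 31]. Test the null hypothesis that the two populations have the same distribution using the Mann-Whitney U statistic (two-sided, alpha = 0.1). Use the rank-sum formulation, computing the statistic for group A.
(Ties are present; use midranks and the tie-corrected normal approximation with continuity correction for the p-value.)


Step 1: Combine and sort all 12 observations; assign midranks.
sorted (value, group): (6,X), (11,X), (11,Y), (17,Y), (19,X), (20,X), (20,Y), (23,Y), (24,X), (27,X), (29,Y), (31,Y)
ranks: 6->1, 11->2.5, 11->2.5, 17->4, 19->5, 20->6.5, 20->6.5, 23->8, 24->9, 27->10, 29->11, 31->12
Step 2: Rank sum for X: R1 = 1 + 2.5 + 5 + 6.5 + 9 + 10 = 34.
Step 3: U_X = R1 - n1(n1+1)/2 = 34 - 6*7/2 = 34 - 21 = 13.
       U_Y = n1*n2 - U_X = 36 - 13 = 23.
Step 4: Ties are present, so use the tie-corrected normal approximation (with continuity correction) for the p-value.
Step 5: p-value = 0.469613; compare to alpha = 0.1. fail to reject H0.

U_X = 13, p = 0.469613, fail to reject H0 at alpha = 0.1.


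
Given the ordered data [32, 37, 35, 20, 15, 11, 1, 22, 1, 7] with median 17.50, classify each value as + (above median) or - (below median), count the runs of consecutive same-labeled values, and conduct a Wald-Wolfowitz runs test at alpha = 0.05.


Step 1: Compute median = 17.50; label A = above, B = below.
Labels in order: AAAABBBABB  (n_A = 5, n_B = 5)
Step 2: Count runs R = 4.
Step 3: Under H0 (random ordering), E[R] = 2*n_A*n_B/(n_A+n_B) + 1 = 2*5*5/10 + 1 = 6.0000.
        Var[R] = 2*n_A*n_B*(2*n_A*n_B - n_A - n_B) / ((n_A+n_B)^2 * (n_A+n_B-1)) = 2000/900 = 2.2222.
        SD[R] = 1.4907.
Step 4: Continuity-corrected z = (R + 0.5 - E[R]) / SD[R] = (4 + 0.5 - 6.0000) / 1.4907 = -1.0062.
Step 5: Two-sided p-value via normal approximation = 2*(1 - Phi(|z|)) = 0.314305.
Step 6: alpha = 0.05. fail to reject H0.

R = 4, z = -1.0062, p = 0.314305, fail to reject H0.


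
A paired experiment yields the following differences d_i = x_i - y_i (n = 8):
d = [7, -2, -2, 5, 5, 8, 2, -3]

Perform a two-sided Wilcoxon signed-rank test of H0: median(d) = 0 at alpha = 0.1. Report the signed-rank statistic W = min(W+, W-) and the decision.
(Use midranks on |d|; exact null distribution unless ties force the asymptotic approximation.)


Step 1: Drop any zero differences (none here) and take |d_i|.
|d| = [7, 2, 2, 5, 5, 8, 2, 3]
Step 2: Midrank |d_i| (ties get averaged ranks).
ranks: |7|->7, |2|->2, |2|->2, |5|->5.5, |5|->5.5, |8|->8, |2|->2, |3|->4
Step 3: Attach original signs; sum ranks with positive sign and with negative sign.
W+ = 7 + 5.5 + 5.5 + 8 + 2 = 28
W- = 2 + 2 + 4 = 8
(Check: W+ + W- = 36 should equal n(n+1)/2 = 36.)
Step 4: Test statistic W = min(W+, W-) = 8.
Step 5: Ties in |d|, so use the tie-corrected normal approximation.
        E[W] = n(n+1)/4 = 8*9/4 = 18.
        Tie groups: |d|=2 (t=3), |d|=5 (t=2); sum(t^3 - t) = 30.
        Var[W] = n(n+1)(2n+1)/24 - sum(t^3-t)/48 = 1224/24 - 30/48 = 50.375.
        z = (W - E[W]) / sqrt(Var[W]) = (8 - 18) / 7.0975 = -1.4089.
        Two-sided p = 2*Phi(z) = 0.158853.
Step 6: alpha = 0.1. fail to reject H0.

W+ = 28, W- = 8, W = min = 8, p = 0.158853, fail to reject H0.


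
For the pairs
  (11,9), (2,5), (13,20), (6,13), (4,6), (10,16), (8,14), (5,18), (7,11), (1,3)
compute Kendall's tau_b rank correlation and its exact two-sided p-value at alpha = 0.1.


Step 1: Enumerate the 45 unordered pairs (i,j) with i<j and classify each by sign(x_j-x_i) * sign(y_j-y_i).
  (1,2):dx=-9,dy=-4->C; (1,3):dx=+2,dy=+11->C; (1,4):dx=-5,dy=+4->D; (1,5):dx=-7,dy=-3->C
  (1,6):dx=-1,dy=+7->D; (1,7):dx=-3,dy=+5->D; (1,8):dx=-6,dy=+9->D; (1,9):dx=-4,dy=+2->D
  (1,10):dx=-10,dy=-6->C; (2,3):dx=+11,dy=+15->C; (2,4):dx=+4,dy=+8->C; (2,5):dx=+2,dy=+1->C
  (2,6):dx=+8,dy=+11->C; (2,7):dx=+6,dy=+9->C; (2,8):dx=+3,dy=+13->C; (2,9):dx=+5,dy=+6->C
  (2,10):dx=-1,dy=-2->C; (3,4):dx=-7,dy=-7->C; (3,5):dx=-9,dy=-14->C; (3,6):dx=-3,dy=-4->C
  (3,7):dx=-5,dy=-6->C; (3,8):dx=-8,dy=-2->C; (3,9):dx=-6,dy=-9->C; (3,10):dx=-12,dy=-17->C
  (4,5):dx=-2,dy=-7->C; (4,6):dx=+4,dy=+3->C; (4,7):dx=+2,dy=+1->C; (4,8):dx=-1,dy=+5->D
  (4,9):dx=+1,dy=-2->D; (4,10):dx=-5,dy=-10->C; (5,6):dx=+6,dy=+10->C; (5,7):dx=+4,dy=+8->C
  (5,8):dx=+1,dy=+12->C; (5,9):dx=+3,dy=+5->C; (5,10):dx=-3,dy=-3->C; (6,7):dx=-2,dy=-2->C
  (6,8):dx=-5,dy=+2->D; (6,9):dx=-3,dy=-5->C; (6,10):dx=-9,dy=-13->C; (7,8):dx=-3,dy=+4->D
  (7,9):dx=-1,dy=-3->C; (7,10):dx=-7,dy=-11->C; (8,9):dx=+2,dy=-7->D; (8,10):dx=-4,dy=-15->C
  (9,10):dx=-6,dy=-8->C
Step 2: C = 35, D = 10, total pairs = 45.
Step 3: tau = (C - D)/(n(n-1)/2) = (35 - 10)/45 = 0.555556.
Step 4: Exact two-sided p-value (enumerate n! = 3628800 permutations of y under H0): p = 0.028609.
Step 5: alpha = 0.1. reject H0.

tau_b = 0.5556 (C=35, D=10), p = 0.028609, reject H0.


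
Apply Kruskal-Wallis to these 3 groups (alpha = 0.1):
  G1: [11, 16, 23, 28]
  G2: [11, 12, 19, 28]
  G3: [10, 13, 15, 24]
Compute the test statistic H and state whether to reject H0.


Step 1: Combine all N = 12 observations and assign midranks.
sorted (value, group, rank): (10,G3,1), (11,G1,2.5), (11,G2,2.5), (12,G2,4), (13,G3,5), (15,G3,6), (16,G1,7), (19,G2,8), (23,G1,9), (24,G3,10), (28,G1,11.5), (28,G2,11.5)
Step 2: Sum ranks within each group.
R_1 = 30 (n_1 = 4)
R_2 = 26 (n_2 = 4)
R_3 = 22 (n_3 = 4)
Step 3: H = 12/(N(N+1)) * sum(R_i^2/n_i) - 3(N+1)
     = 12/(12*13) * (30^2/4 + 26^2/4 + 22^2/4) - 3*13
     = 0.076923 * 515 - 39
     = 0.615385.
Step 4: Ties present; correction factor C = 1 - 12/(12^3 - 12) = 0.993007. Corrected H = 0.615385 / 0.993007 = 0.619718.
Step 5: Under H0, H ~ chi^2(2); p-value = 0.733550.
Step 6: alpha = 0.1. fail to reject H0.

H = 0.6197, df = 2, p = 0.733550, fail to reject H0.


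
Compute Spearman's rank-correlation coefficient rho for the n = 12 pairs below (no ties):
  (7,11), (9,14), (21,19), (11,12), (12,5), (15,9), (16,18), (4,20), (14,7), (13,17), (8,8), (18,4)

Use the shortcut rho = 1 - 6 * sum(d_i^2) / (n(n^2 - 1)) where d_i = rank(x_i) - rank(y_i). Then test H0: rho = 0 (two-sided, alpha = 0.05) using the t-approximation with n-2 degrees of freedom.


Step 1: Rank x and y separately (midranks; no ties here).
rank(x): 7->2, 9->4, 21->12, 11->5, 12->6, 15->9, 16->10, 4->1, 14->8, 13->7, 8->3, 18->11
rank(y): 11->6, 14->8, 19->11, 12->7, 5->2, 9->5, 18->10, 20->12, 7->3, 17->9, 8->4, 4->1
Step 2: d_i = R_x(i) - R_y(i); compute d_i^2.
  (2-6)^2=16, (4-8)^2=16, (12-11)^2=1, (5-7)^2=4, (6-2)^2=16, (9-5)^2=16, (10-10)^2=0, (1-12)^2=121, (8-3)^2=25, (7-9)^2=4, (3-4)^2=1, (11-1)^2=100
sum(d^2) = 320.
Step 3: rho = 1 - 6*320 / (12*(12^2 - 1)) = 1 - 1920/1716 = -0.118881.
Step 4: Under H0, t = rho * sqrt((n-2)/(1-rho^2)) = -0.3786 ~ t(10).
Step 5: Two-sided p-value from the t-distribution with 10 df = 0.712884.
Step 6: alpha = 0.05. fail to reject H0.

rho = -0.1189, p = 0.712884, fail to reject H0 at alpha = 0.05.


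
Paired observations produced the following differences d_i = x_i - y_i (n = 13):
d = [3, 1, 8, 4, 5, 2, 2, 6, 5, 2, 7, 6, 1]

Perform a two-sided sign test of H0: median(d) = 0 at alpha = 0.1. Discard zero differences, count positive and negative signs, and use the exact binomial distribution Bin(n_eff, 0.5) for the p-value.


Step 1: Discard zero differences. Original n = 13; n_eff = number of nonzero differences = 13.
Nonzero differences (with sign): +3, +1, +8, +4, +5, +2, +2, +6, +5, +2, +7, +6, +1
Step 2: Count signs: positive = 13, negative = 0.
Step 3: Under H0: P(positive) = 0.5, so the number of positives S ~ Bin(13, 0.5).
Step 4: Two-sided exact p-value = sum of Bin(13,0.5) probabilities at or below the observed probability = 0.000244.
Step 5: alpha = 0.1. reject H0.

n_eff = 13, pos = 13, neg = 0, p = 0.000244, reject H0.


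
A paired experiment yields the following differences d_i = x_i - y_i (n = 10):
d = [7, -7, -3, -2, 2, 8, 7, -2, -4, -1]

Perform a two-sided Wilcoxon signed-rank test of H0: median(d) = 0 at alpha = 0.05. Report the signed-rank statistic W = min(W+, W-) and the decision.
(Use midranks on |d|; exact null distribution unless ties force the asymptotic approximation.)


Step 1: Drop any zero differences (none here) and take |d_i|.
|d| = [7, 7, 3, 2, 2, 8, 7, 2, 4, 1]
Step 2: Midrank |d_i| (ties get averaged ranks).
ranks: |7|->8, |7|->8, |3|->5, |2|->3, |2|->3, |8|->10, |7|->8, |2|->3, |4|->6, |1|->1
Step 3: Attach original signs; sum ranks with positive sign and with negative sign.
W+ = 8 + 3 + 10 + 8 = 29
W- = 8 + 5 + 3 + 3 + 6 + 1 = 26
(Check: W+ + W- = 55 should equal n(n+1)/2 = 55.)
Step 4: Test statistic W = min(W+, W-) = 26.
Step 5: Ties in |d|, so use the tie-corrected normal approximation.
        E[W] = n(n+1)/4 = 10*11/4 = 27.5.
        Tie groups: |d|=2 (t=3), |d|=7 (t=3); sum(t^3 - t) = 48.
        Var[W] = n(n+1)(2n+1)/24 - sum(t^3-t)/48 = 2310/24 - 48/48 = 95.25.
        z = (W - E[W]) / sqrt(Var[W]) = (26 - 27.5) / 9.7596 = -0.1537.
        Two-sided p = 2*Phi(z) = 0.877850.
Step 6: alpha = 0.05. fail to reject H0.

W+ = 29, W- = 26, W = min = 26, p = 0.877850, fail to reject H0.


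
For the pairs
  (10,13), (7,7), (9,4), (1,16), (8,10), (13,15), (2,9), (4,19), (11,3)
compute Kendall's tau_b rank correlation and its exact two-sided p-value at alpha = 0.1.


Step 1: Enumerate the 36 unordered pairs (i,j) with i<j and classify each by sign(x_j-x_i) * sign(y_j-y_i).
  (1,2):dx=-3,dy=-6->C; (1,3):dx=-1,dy=-9->C; (1,4):dx=-9,dy=+3->D; (1,5):dx=-2,dy=-3->C
  (1,6):dx=+3,dy=+2->C; (1,7):dx=-8,dy=-4->C; (1,8):dx=-6,dy=+6->D; (1,9):dx=+1,dy=-10->D
  (2,3):dx=+2,dy=-3->D; (2,4):dx=-6,dy=+9->D; (2,5):dx=+1,dy=+3->C; (2,6):dx=+6,dy=+8->C
  (2,7):dx=-5,dy=+2->D; (2,8):dx=-3,dy=+12->D; (2,9):dx=+4,dy=-4->D; (3,4):dx=-8,dy=+12->D
  (3,5):dx=-1,dy=+6->D; (3,6):dx=+4,dy=+11->C; (3,7):dx=-7,dy=+5->D; (3,8):dx=-5,dy=+15->D
  (3,9):dx=+2,dy=-1->D; (4,5):dx=+7,dy=-6->D; (4,6):dx=+12,dy=-1->D; (4,7):dx=+1,dy=-7->D
  (4,8):dx=+3,dy=+3->C; (4,9):dx=+10,dy=-13->D; (5,6):dx=+5,dy=+5->C; (5,7):dx=-6,dy=-1->C
  (5,8):dx=-4,dy=+9->D; (5,9):dx=+3,dy=-7->D; (6,7):dx=-11,dy=-6->C; (6,8):dx=-9,dy=+4->D
  (6,9):dx=-2,dy=-12->C; (7,8):dx=+2,dy=+10->C; (7,9):dx=+9,dy=-6->D; (8,9):dx=+7,dy=-16->D
Step 2: C = 14, D = 22, total pairs = 36.
Step 3: tau = (C - D)/(n(n-1)/2) = (14 - 22)/36 = -0.222222.
Step 4: Exact two-sided p-value (enumerate n! = 362880 permutations of y under H0): p = 0.476709.
Step 5: alpha = 0.1. fail to reject H0.

tau_b = -0.2222 (C=14, D=22), p = 0.476709, fail to reject H0.


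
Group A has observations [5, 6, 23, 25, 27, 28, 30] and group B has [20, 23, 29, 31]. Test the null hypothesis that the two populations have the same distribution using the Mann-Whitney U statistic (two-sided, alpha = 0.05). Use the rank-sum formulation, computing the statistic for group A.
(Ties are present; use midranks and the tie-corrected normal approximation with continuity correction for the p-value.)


Step 1: Combine and sort all 11 observations; assign midranks.
sorted (value, group): (5,X), (6,X), (20,Y), (23,X), (23,Y), (25,X), (27,X), (28,X), (29,Y), (30,X), (31,Y)
ranks: 5->1, 6->2, 20->3, 23->4.5, 23->4.5, 25->6, 27->7, 28->8, 29->9, 30->10, 31->11
Step 2: Rank sum for X: R1 = 1 + 2 + 4.5 + 6 + 7 + 8 + 10 = 38.5.
Step 3: U_X = R1 - n1(n1+1)/2 = 38.5 - 7*8/2 = 38.5 - 28 = 10.5.
       U_Y = n1*n2 - U_X = 28 - 10.5 = 17.5.
Step 4: Ties are present, so use the tie-corrected normal approximation (with continuity correction) for the p-value.
Step 5: p-value = 0.569872; compare to alpha = 0.05. fail to reject H0.

U_X = 10.5, p = 0.569872, fail to reject H0 at alpha = 0.05.


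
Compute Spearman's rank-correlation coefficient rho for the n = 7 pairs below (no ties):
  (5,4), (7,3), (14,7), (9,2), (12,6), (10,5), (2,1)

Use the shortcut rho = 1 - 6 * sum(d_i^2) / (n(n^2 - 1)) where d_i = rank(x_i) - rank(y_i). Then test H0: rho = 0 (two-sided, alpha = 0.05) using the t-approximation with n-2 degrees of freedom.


Step 1: Rank x and y separately (midranks; no ties here).
rank(x): 5->2, 7->3, 14->7, 9->4, 12->6, 10->5, 2->1
rank(y): 4->4, 3->3, 7->7, 2->2, 6->6, 5->5, 1->1
Step 2: d_i = R_x(i) - R_y(i); compute d_i^2.
  (2-4)^2=4, (3-3)^2=0, (7-7)^2=0, (4-2)^2=4, (6-6)^2=0, (5-5)^2=0, (1-1)^2=0
sum(d^2) = 8.
Step 3: rho = 1 - 6*8 / (7*(7^2 - 1)) = 1 - 48/336 = 0.857143.
Step 4: Under H0, t = rho * sqrt((n-2)/(1-rho^2)) = 3.7210 ~ t(5).
Step 5: Two-sided p-value from the t-distribution with 5 df = 0.013697.
Step 6: alpha = 0.05. reject H0.

rho = 0.8571, p = 0.013697, reject H0 at alpha = 0.05.


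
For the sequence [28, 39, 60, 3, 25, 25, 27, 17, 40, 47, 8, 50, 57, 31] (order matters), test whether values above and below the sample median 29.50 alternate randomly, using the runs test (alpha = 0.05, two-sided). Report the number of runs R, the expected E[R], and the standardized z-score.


Step 1: Compute median = 29.50; label A = above, B = below.
Labels in order: BAABBBBBAABAAA  (n_A = 7, n_B = 7)
Step 2: Count runs R = 6.
Step 3: Under H0 (random ordering), E[R] = 2*n_A*n_B/(n_A+n_B) + 1 = 2*7*7/14 + 1 = 8.0000.
        Var[R] = 2*n_A*n_B*(2*n_A*n_B - n_A - n_B) / ((n_A+n_B)^2 * (n_A+n_B-1)) = 8232/2548 = 3.2308.
        SD[R] = 1.7974.
Step 4: Continuity-corrected z = (R + 0.5 - E[R]) / SD[R] = (6 + 0.5 - 8.0000) / 1.7974 = -0.8345.
Step 5: Two-sided p-value via normal approximation = 2*(1 - Phi(|z|)) = 0.403986.
Step 6: alpha = 0.05. fail to reject H0.

R = 6, z = -0.8345, p = 0.403986, fail to reject H0.


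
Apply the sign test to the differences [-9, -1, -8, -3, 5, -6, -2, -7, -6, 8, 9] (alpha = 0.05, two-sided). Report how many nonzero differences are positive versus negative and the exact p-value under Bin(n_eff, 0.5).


Step 1: Discard zero differences. Original n = 11; n_eff = number of nonzero differences = 11.
Nonzero differences (with sign): -9, -1, -8, -3, +5, -6, -2, -7, -6, +8, +9
Step 2: Count signs: positive = 3, negative = 8.
Step 3: Under H0: P(positive) = 0.5, so the number of positives S ~ Bin(11, 0.5).
Step 4: Two-sided exact p-value = sum of Bin(11,0.5) probabilities at or below the observed probability = 0.226562.
Step 5: alpha = 0.05. fail to reject H0.

n_eff = 11, pos = 3, neg = 8, p = 0.226562, fail to reject H0.


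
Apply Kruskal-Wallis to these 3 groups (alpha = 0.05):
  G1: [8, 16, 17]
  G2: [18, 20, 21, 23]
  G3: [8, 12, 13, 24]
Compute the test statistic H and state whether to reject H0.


Step 1: Combine all N = 11 observations and assign midranks.
sorted (value, group, rank): (8,G1,1.5), (8,G3,1.5), (12,G3,3), (13,G3,4), (16,G1,5), (17,G1,6), (18,G2,7), (20,G2,8), (21,G2,9), (23,G2,10), (24,G3,11)
Step 2: Sum ranks within each group.
R_1 = 12.5 (n_1 = 3)
R_2 = 34 (n_2 = 4)
R_3 = 19.5 (n_3 = 4)
Step 3: H = 12/(N(N+1)) * sum(R_i^2/n_i) - 3(N+1)
     = 12/(11*12) * (12.5^2/3 + 34^2/4 + 19.5^2/4) - 3*12
     = 0.090909 * 436.146 - 36
     = 3.649621.
Step 4: Ties present; correction factor C = 1 - 6/(11^3 - 11) = 0.995455. Corrected H = 3.649621 / 0.995455 = 3.666286.
Step 5: Under H0, H ~ chi^2(2); p-value = 0.159910.
Step 6: alpha = 0.05. fail to reject H0.

H = 3.6663, df = 2, p = 0.159910, fail to reject H0.


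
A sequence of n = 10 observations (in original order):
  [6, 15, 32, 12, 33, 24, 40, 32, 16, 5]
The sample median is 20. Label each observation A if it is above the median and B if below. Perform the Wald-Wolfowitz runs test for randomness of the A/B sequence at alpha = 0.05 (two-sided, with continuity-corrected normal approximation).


Step 1: Compute median = 20; label A = above, B = below.
Labels in order: BBABAAAABB  (n_A = 5, n_B = 5)
Step 2: Count runs R = 5.
Step 3: Under H0 (random ordering), E[R] = 2*n_A*n_B/(n_A+n_B) + 1 = 2*5*5/10 + 1 = 6.0000.
        Var[R] = 2*n_A*n_B*(2*n_A*n_B - n_A - n_B) / ((n_A+n_B)^2 * (n_A+n_B-1)) = 2000/900 = 2.2222.
        SD[R] = 1.4907.
Step 4: Continuity-corrected z = (R + 0.5 - E[R]) / SD[R] = (5 + 0.5 - 6.0000) / 1.4907 = -0.3354.
Step 5: Two-sided p-value via normal approximation = 2*(1 - Phi(|z|)) = 0.737316.
Step 6: alpha = 0.05. fail to reject H0.

R = 5, z = -0.3354, p = 0.737316, fail to reject H0.


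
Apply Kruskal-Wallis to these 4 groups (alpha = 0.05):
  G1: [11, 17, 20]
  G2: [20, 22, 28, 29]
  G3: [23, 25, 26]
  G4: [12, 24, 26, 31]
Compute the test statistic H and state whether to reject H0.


Step 1: Combine all N = 14 observations and assign midranks.
sorted (value, group, rank): (11,G1,1), (12,G4,2), (17,G1,3), (20,G1,4.5), (20,G2,4.5), (22,G2,6), (23,G3,7), (24,G4,8), (25,G3,9), (26,G3,10.5), (26,G4,10.5), (28,G2,12), (29,G2,13), (31,G4,14)
Step 2: Sum ranks within each group.
R_1 = 8.5 (n_1 = 3)
R_2 = 35.5 (n_2 = 4)
R_3 = 26.5 (n_3 = 3)
R_4 = 34.5 (n_4 = 4)
Step 3: H = 12/(N(N+1)) * sum(R_i^2/n_i) - 3(N+1)
     = 12/(14*15) * (8.5^2/3 + 35.5^2/4 + 26.5^2/3 + 34.5^2/4) - 3*15
     = 0.057143 * 870.792 - 45
     = 4.759524.
Step 4: Ties present; correction factor C = 1 - 12/(14^3 - 14) = 0.995604. Corrected H = 4.759524 / 0.995604 = 4.780537.
Step 5: Under H0, H ~ chi^2(3); p-value = 0.188591.
Step 6: alpha = 0.05. fail to reject H0.

H = 4.7805, df = 3, p = 0.188591, fail to reject H0.
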